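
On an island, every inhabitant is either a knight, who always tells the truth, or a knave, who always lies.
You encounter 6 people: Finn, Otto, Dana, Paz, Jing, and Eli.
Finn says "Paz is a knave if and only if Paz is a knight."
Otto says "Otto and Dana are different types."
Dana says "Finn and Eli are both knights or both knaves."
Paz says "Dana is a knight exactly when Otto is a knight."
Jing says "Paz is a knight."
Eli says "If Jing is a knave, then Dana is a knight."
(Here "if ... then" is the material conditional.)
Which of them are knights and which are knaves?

Knights: Paz, Jing, and Eli. Knaves: Finn, Otto, and Dana.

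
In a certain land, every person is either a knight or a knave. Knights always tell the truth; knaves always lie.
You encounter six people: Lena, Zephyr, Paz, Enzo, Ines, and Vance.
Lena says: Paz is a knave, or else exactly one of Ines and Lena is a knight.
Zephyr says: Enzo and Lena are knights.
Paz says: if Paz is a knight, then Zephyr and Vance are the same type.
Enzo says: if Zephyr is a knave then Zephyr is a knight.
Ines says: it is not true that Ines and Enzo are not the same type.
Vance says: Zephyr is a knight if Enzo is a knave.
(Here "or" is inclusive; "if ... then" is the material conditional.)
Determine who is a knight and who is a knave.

Lena is a knight, Zephyr is a knight, Paz is a knight, Enzo is a knight, Ines is a knave, and Vance is a knight.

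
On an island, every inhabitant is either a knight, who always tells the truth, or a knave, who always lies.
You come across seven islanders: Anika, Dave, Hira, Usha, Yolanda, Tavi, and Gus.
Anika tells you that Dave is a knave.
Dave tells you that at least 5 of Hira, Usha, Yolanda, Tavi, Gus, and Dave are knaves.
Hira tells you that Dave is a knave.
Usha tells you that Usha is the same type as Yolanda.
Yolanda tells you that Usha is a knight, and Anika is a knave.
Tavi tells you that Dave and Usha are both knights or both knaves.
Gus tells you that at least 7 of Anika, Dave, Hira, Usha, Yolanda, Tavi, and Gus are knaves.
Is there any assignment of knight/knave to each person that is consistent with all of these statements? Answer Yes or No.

No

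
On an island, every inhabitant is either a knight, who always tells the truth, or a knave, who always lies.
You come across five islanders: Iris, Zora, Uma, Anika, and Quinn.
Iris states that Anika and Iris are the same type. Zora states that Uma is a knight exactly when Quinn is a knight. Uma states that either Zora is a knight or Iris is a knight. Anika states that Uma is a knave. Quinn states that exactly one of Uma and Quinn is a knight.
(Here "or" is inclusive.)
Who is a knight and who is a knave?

Iris is a knave, Zora is a knave, Uma is a knave, Anika is a knight, and Quinn is a knight.

As a knave, Iris's statement "Anika and Iris are the same type" should be false; it is.
Zora is a knave, so "Uma is a knight exactly when Quinn is a knight" must be false — and it is.
Uma (knave): "either Zora is a knight or Iris is a knight" — false. ✓
Since Anika is a knight, "Uma is a knave" needs to be True, which holds.
Since Quinn is a knight, "exactly one of Uma and Quinn is a knight" needs to be True, which holds.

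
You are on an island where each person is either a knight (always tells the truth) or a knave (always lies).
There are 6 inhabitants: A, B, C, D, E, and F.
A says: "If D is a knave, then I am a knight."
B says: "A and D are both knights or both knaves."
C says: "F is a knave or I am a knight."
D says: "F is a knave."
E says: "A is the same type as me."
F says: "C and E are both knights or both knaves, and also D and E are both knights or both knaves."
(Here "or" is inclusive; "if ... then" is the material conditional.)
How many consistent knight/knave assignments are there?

2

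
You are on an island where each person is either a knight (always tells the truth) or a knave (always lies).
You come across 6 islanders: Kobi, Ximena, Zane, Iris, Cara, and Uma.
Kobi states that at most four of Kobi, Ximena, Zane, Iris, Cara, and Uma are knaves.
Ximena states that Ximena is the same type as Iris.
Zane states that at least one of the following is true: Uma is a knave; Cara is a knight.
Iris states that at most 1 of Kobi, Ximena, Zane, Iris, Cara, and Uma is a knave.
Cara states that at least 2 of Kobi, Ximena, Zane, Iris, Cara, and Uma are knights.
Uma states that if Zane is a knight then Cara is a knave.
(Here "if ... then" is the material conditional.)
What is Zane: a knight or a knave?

Consistent assignments: {Kobi=knight, Ximena=knight, Zane=knight, Iris=knight, Cara=knight, Uma=knave}
In every consistent assignment, Zane is a knight.

Zane is a knight.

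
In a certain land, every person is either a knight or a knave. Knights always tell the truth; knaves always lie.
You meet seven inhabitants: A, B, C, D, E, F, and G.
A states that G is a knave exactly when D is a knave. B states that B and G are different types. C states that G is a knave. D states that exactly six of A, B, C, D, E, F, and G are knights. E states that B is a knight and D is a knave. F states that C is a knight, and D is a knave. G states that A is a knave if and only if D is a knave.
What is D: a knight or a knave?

Consistent assignments: {A=knight, B=knight, C=knight, D=knave, E=knight, F=knight, G=knave}; {A=knight, B=knave, C=knight, D=knave, E=knave, F=knight, G=knave}
In every consistent assignment, D is a knave.

D is a knave.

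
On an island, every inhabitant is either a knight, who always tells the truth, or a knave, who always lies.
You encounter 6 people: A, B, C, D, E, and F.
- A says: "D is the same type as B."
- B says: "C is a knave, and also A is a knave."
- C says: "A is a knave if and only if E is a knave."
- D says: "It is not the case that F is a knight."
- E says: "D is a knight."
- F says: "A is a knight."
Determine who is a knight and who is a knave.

A is a knight; "D is the same type as B" is true, as required.
B is a knave, and the claim "C is a knave, and also A is a knave" is indeed False.
C is a knave; "A is a knave if and only if E is a knave" is False, as required.
Since D is a knave, "it is not the case that F is a knight" needs to be False, which holds.
Since E is a knave, "D is a knight" needs to be False, which holds.
F is a knight, and the claim "A is a knight" is indeed true.

A is a knight, B is a knave, C is a knave, D is a knave, E is a knave, and F is a knight.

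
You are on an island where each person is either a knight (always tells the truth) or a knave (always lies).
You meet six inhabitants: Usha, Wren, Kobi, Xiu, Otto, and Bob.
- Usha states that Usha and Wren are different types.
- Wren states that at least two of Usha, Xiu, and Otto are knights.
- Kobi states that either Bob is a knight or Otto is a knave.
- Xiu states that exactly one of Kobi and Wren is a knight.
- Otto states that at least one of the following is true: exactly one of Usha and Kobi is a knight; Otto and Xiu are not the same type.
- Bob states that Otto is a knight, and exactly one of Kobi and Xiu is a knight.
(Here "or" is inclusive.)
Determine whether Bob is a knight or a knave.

Bob is a knave.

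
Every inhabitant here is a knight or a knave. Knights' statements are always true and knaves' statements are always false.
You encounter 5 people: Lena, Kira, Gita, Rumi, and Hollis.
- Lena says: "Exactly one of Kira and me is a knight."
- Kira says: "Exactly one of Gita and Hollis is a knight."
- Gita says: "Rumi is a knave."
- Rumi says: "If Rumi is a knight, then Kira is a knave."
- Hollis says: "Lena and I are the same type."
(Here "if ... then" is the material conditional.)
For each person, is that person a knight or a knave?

Lena is a knight, Kira is a knave, Gita is a knave, Rumi is a knight, and Hollis is a knave.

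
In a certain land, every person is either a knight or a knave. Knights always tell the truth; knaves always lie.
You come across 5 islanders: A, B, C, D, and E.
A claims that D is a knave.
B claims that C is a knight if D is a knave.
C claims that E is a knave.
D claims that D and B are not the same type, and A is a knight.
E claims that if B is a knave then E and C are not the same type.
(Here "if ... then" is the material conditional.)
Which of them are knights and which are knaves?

Knights: A and E. Knaves: B, C, and D.

Suppose A is a knave. Then A's statement "D is a knave" would have to be false. Checking the 16 ways to assign the others, none is consistent with every speaker.
(For instance, with B=knave, C=knave, D=knave, E=knight, A's claim "D is a knave" comes out true where it would need to be false.)
So A must be a knight, making "D is a knave" true. Taking A=knight, B=knave, C=knave, D=knave, E=knight, each remaining statement checks out:
  B (knave): "C is a knight if D is a knave" — false. ✓
  C (knave): "E is a knave" — false. ✓
  D (knave): "D and B are not the same type, and A is a knight" — false. ✓
  E (knight): "if B is a knave then E and C are not the same type" — true. ✓
This is the unique consistent assignment.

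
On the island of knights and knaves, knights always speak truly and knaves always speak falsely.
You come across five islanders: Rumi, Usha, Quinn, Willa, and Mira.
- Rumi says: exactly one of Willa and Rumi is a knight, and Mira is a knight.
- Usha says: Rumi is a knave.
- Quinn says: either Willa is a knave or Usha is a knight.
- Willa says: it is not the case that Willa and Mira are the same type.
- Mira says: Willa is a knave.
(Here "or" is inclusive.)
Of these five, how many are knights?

3

The unique consistent assignment is Rumi=knave, Usha=knight, Quinn=knight, Willa=knight, Mira=knave.
That has 3 knights.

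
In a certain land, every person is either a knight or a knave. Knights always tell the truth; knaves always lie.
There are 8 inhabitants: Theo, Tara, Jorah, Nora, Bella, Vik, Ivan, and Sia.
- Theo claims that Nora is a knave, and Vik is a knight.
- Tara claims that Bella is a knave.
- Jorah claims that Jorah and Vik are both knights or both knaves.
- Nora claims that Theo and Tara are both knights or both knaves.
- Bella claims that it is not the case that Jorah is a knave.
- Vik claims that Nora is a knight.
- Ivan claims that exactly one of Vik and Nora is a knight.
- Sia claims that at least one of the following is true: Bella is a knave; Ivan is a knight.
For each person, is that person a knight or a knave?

Knights: Jorah, Nora, Bella, and Vik. Knaves: Theo, Tara, Ivan, and Sia.

Theo (knave): "Nora is a knave, and Vik is a knight" — false. ✓
Tara is a knave, and the claim "Bella is a knave" is indeed false.
Jorah (knight): "Jorah and Vik are both knights or both knaves" — True. ✓
Nora (knight): "Theo and Tara are both knights or both knaves" — True. ✓
Bella is a knight, so "it is not the case that Jorah is a knave" must be True — and it is.
Vik is a knight; "Nora is a knight" is True, as required.
Ivan is a knave, so "exactly one of Vik and Nora is a knight" must be false — and it is.
Sia is a knave; "at least one of the following is true: Bella is a knave; Ivan is a knight" is false, as required.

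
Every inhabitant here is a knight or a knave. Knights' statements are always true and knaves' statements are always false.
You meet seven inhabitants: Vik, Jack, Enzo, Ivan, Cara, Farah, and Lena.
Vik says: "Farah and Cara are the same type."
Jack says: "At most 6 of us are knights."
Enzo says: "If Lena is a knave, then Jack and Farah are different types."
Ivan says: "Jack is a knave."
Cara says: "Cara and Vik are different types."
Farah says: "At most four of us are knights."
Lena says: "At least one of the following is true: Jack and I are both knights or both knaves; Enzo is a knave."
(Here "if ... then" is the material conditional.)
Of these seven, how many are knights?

4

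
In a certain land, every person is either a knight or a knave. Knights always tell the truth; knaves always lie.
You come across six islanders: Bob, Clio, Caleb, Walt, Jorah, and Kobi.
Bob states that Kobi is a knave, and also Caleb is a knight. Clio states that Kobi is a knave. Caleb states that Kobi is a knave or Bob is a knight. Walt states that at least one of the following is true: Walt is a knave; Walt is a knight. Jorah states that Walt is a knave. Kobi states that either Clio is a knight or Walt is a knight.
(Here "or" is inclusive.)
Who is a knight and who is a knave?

Bob is a knave, Clio is a knave, Caleb is a knave, Walt is a knight, Jorah is a knave, and Kobi is a knight.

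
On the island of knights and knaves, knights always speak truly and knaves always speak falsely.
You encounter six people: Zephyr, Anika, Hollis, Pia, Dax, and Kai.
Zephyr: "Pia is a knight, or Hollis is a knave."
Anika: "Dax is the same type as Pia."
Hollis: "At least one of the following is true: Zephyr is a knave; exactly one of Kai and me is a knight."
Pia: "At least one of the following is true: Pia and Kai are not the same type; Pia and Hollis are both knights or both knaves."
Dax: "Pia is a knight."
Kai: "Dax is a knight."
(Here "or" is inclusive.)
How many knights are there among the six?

The unique consistent assignment is Zephyr=knave, Anika=knight, Hollis=knight, Pia=knave, Dax=knave, Kai=knave.
That has 2 knights.

2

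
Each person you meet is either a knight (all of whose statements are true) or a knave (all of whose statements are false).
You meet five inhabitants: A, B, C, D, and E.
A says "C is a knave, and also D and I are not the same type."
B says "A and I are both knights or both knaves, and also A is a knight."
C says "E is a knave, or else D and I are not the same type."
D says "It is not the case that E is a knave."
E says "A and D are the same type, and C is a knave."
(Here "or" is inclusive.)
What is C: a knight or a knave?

Consistent assignments: {A=knave, B=knave, C=knight, D=knave, E=knave}
In every consistent assignment, C is a knight.

C is a knight.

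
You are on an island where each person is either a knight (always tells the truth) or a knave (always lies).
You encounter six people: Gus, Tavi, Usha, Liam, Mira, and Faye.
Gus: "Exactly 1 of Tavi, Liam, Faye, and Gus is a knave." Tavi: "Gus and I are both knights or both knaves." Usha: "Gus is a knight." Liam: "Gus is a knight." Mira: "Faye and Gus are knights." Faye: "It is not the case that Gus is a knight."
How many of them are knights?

The unique consistent assignment is Gus=knight, Tavi=knight, Usha=knight, Liam=knight, Mira=knave, Faye=knave.
That has 4 knights.

4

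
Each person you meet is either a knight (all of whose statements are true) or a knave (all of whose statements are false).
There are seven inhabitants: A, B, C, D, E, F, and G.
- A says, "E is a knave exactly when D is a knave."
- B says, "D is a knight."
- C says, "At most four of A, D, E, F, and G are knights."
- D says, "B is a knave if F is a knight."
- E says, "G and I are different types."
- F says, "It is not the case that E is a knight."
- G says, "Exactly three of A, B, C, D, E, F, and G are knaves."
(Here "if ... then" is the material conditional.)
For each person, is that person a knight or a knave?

As a knight, A's statement "E is a knave exactly when D is a knave" should be True; it is.
As a knight, B's statement "D is a knight" should be True; it is.
C is a knight, so "at most four of A, D, E, F, and G are knights" must be True — and it is.
D is a knight, and the claim "B is a knave if F is a knight" is indeed True.
E is a knight, and the claim "G and I are different types" is indeed True.
F (knave): "it is not the case that E is a knight" — false. ✓
G is a knave, so "exactly three of A, B, C, D, E, F, and G are knaves" must be false — and it is.

Knights: A, B, C, D, and E. Knaves: F and G.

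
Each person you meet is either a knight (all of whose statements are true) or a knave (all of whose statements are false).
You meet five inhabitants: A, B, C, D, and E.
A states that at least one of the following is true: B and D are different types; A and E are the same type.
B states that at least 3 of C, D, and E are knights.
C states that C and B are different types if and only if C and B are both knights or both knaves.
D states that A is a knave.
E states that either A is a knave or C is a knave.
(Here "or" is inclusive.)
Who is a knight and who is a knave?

A is a knight, B is a knave, C is a knave, D is a knave, and E is a knight.

As a knight, A's statement "at least one of the following is true: B and D are different types; A and E are the same type" should be true; it is.
Since B is a knave, "at least 3 of C, D, and E are knights" needs to be false, which holds.
C is a knave, so "C and B are different types if and only if C and B are both knights or both knaves" must be false — and it is.
D is a knave, so "A is a knave" must be false — and it is.
E (knight): "either A is a knave or C is a knave" — true. ✓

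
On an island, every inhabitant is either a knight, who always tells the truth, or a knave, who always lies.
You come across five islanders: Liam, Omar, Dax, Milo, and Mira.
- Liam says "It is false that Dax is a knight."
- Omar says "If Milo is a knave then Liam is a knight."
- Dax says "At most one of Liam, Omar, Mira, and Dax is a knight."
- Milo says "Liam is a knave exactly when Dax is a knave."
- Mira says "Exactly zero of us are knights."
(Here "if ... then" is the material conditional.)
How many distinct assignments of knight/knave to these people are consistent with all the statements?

2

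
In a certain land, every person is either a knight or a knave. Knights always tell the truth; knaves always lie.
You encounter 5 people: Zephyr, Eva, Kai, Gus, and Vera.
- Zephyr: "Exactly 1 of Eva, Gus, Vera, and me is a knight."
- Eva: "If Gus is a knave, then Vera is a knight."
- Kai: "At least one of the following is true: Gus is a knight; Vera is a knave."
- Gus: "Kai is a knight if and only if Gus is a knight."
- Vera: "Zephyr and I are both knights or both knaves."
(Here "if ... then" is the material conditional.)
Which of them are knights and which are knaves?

Zephyr is a knight, Eva is a knave, Kai is a knight, Gus is a knave, and Vera is a knave.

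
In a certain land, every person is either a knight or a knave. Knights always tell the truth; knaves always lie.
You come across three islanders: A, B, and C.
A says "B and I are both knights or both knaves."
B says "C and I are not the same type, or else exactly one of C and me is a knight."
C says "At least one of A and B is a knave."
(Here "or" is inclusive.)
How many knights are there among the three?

2

The unique consistent assignment is A=knight, B=knight, C=knave.
That has 2 knights.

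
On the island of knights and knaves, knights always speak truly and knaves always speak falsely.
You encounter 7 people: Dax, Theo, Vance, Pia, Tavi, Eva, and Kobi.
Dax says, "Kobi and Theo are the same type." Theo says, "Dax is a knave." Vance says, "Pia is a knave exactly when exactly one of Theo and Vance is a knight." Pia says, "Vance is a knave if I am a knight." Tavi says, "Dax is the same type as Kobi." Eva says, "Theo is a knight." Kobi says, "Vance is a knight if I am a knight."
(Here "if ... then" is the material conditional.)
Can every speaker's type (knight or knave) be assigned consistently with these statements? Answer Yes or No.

No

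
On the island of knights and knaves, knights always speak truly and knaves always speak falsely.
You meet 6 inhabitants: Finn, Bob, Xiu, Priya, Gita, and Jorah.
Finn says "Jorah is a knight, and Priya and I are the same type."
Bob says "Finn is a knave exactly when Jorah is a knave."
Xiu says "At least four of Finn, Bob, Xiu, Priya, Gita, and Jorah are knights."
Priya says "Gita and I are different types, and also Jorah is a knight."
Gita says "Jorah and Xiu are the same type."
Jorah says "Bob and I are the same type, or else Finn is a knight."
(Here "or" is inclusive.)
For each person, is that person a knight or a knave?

Finn is a knave, Bob is a knight, Xiu is a knave, Priya is a knave, Gita is a knight, and Jorah is a knave.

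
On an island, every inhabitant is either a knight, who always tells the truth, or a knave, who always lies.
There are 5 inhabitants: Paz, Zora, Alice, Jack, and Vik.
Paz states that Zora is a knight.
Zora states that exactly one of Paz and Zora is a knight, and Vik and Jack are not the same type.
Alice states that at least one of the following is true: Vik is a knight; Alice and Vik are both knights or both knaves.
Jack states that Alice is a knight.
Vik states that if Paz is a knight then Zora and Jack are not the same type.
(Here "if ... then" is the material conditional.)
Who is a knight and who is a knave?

Knights: Alice, Jack, and Vik. Knaves: Paz and Zora.

Paz (knave): "Zora is a knight" — false. ✓
As a knave, Zora's statement "exactly one of Paz and Zora is a knight, and Vik and Jack are not the same type" should be false; it is.
As a knight, Alice's statement "at least one of the following is true: Vik is a knight; Alice and Vik are both knights or both knaves" should be True; it is.
As a knight, Jack's statement "Alice is a knight" should be True; it is.
Vik (knight): "if Paz is a knight then Zora and Jack are not the same type" — True. ✓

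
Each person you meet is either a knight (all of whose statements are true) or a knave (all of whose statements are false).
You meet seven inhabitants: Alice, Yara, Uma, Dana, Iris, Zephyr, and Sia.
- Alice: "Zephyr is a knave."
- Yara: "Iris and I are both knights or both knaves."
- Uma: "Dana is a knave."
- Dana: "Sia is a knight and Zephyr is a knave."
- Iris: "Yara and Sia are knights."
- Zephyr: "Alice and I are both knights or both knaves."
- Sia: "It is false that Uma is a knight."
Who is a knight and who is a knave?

Alice is a knight, Yara is a knight, Uma is a knave, Dana is a knight, Iris is a knight, Zephyr is a knave, and Sia is a knight.

Alice is a knight, so "Zephyr is a knave" must be true — and it is.
Yara is a knight; "Iris and I are both knights or both knaves" is true, as required.
Uma is a knave, so "Dana is a knave" must be False — and it is.
Dana is a knight, so "Sia is a knight and Zephyr is a knave" must be true — and it is.
Iris is a knight, so "Yara and Sia are knights" must be true — and it is.
Zephyr is a knave; "Alice and I are both knights or both knaves" is False, as required.
Sia (knight): "it is false that Uma is a knight" — true. ✓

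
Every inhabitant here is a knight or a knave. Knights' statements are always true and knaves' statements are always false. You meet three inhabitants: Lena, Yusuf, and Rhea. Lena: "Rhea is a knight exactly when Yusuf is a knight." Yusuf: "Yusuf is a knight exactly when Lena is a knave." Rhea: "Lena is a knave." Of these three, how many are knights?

The unique consistent assignment is Lena=knave, Yusuf=knave, Rhea=knight.
That has 1 knight.

1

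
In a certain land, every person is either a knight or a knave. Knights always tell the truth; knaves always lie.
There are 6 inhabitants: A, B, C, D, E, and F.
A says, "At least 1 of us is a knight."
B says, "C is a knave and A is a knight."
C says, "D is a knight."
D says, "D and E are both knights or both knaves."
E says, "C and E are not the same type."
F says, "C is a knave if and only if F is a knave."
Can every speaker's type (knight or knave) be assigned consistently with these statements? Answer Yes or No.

No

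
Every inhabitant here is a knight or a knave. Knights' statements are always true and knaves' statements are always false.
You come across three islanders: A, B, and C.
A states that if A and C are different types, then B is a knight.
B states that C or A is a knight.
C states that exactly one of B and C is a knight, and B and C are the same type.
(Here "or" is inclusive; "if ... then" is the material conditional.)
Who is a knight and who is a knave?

Since A is a knight, "if A and C are different types, then B is a knight" needs to be True, which holds.
Since B is a knight, "C or A is a knight" needs to be True, which holds.
As a knave, C's statement "exactly one of B and C is a knight, and B and C are the same type" should be false; it is.

Knights: A and B. Knaves: C.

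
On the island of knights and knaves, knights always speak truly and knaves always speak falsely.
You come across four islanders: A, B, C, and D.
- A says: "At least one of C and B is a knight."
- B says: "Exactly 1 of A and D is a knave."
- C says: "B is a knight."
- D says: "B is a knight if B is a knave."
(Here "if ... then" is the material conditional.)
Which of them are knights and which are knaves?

Knights: none. Knaves: A, B, C, and D.

Suppose A is a knight. Then A's statement "at least one of C and B is a knight" would have to be true. Checking the 8 ways to assign the others, none is consistent with every speaker.
(For instance, with B=knave, C=knave, D=knave, A's claim "at least one of C and B is a knight" comes out false where it would need to be true.)
So A must be a knave, making "at least one of C and B is a knight" false. Taking A=knave, B=knave, C=knave, D=knave, each remaining statement checks out:
  B (knave): "exactly 1 of A and D is a knave" — false. ✓
  C (knave): "B is a knight" — false. ✓
  D (knave): "B is a knight if B is a knave" — false. ✓
This is the unique consistent assignment.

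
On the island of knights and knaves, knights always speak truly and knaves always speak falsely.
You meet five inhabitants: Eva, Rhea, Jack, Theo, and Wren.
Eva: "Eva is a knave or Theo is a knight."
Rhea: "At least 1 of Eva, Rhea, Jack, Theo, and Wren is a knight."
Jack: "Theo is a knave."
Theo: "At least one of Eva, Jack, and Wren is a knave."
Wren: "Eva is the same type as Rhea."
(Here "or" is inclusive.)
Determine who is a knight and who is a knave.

Eva is a knight, Rhea is a knight, Jack is a knave, Theo is a knight, and Wren is a knight.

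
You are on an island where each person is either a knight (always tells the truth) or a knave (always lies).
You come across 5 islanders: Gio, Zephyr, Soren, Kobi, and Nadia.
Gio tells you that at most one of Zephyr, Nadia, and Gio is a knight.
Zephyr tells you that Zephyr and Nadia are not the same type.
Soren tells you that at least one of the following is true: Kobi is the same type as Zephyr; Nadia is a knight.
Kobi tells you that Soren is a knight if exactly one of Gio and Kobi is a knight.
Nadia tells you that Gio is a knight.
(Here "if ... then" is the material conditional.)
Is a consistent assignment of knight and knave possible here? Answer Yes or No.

Checking all 32 assignments, each has at least one speaker whose statement's truth value contradicts their type.

No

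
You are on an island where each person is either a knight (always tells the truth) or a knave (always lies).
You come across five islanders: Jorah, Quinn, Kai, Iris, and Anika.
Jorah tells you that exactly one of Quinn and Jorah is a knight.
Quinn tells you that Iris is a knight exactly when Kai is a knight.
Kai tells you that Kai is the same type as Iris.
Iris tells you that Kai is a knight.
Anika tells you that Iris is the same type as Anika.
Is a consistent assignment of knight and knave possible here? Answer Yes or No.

No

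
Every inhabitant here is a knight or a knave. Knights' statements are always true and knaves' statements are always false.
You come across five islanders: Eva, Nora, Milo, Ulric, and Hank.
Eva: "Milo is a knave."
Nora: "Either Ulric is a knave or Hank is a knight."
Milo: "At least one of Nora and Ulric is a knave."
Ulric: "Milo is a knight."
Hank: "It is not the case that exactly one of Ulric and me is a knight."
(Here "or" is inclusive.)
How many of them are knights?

The unique consistent assignment is Eva=knave, Nora=knave, Milo=knight, Ulric=knight, Hank=knave.
That has 2 knights.

2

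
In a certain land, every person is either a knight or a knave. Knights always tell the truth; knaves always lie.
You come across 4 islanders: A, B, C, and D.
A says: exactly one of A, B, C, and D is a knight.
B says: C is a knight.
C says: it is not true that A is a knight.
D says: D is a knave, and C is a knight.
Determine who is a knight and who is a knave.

A (knight): "exactly one of A, B, C, and D is a knight" — true. ✓
Since B is a knave, "C is a knight" needs to be False, which holds.
C (knave): "it is not true that A is a knight" — False. ✓
D is a knave, so "D is a knave, and C is a knight" must be False — and it is.

A is a knight, B is a knave, C is a knave, and D is a knave.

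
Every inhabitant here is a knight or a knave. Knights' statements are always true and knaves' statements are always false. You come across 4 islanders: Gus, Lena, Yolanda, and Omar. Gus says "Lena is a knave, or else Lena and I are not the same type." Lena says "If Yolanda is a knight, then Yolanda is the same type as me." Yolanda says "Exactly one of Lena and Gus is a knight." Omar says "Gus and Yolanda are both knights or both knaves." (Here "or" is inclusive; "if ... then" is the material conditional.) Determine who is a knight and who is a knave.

Knights: Gus, Yolanda, and Omar. Knaves: Lena.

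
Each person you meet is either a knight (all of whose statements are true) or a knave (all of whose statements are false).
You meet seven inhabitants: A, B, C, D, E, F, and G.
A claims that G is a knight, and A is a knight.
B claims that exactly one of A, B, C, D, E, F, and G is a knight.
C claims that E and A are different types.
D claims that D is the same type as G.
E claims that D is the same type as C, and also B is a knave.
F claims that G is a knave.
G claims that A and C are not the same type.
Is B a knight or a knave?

B is a knave.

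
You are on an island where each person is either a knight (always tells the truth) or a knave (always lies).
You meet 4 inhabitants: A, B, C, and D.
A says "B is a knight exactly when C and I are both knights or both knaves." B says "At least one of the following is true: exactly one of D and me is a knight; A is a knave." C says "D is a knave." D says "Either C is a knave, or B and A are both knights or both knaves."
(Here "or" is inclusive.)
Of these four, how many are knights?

The unique consistent assignment is A=knave, B=knight, C=knight, D=knave.
That has 2 knights.

2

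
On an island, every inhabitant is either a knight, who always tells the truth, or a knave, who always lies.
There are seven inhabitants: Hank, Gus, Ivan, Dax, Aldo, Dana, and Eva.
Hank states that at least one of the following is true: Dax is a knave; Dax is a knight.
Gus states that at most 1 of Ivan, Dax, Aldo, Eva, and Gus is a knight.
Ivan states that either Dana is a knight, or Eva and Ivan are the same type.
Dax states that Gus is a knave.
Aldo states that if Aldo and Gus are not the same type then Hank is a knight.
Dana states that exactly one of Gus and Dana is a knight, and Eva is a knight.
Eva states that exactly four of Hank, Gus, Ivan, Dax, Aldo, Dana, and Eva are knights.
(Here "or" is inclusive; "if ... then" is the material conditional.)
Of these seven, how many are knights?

4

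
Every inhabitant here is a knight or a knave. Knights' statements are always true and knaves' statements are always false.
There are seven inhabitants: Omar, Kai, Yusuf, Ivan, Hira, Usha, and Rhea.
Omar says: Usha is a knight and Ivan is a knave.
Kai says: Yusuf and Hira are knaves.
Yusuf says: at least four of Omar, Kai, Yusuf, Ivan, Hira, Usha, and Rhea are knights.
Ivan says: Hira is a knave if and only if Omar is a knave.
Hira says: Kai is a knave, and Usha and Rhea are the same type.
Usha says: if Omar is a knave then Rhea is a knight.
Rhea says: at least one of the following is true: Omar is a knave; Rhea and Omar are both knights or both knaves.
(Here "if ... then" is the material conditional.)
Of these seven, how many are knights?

3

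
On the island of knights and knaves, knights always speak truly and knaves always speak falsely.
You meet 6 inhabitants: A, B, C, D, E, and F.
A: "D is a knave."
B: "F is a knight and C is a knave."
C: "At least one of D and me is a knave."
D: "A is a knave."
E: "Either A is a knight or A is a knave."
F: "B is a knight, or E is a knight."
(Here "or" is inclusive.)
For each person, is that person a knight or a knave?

As a knight, A's statement "D is a knave" should be true; it is.
B (knave): "F is a knight and C is a knave" — False. ✓
As a knight, C's statement "at least one of D and me is a knave" should be true; it is.
D (knave): "A is a knave" — False. ✓
E (knight): "either A is a knight or A is a knave" — true. ✓
F is a knight, so "B is a knight, or E is a knight" must be true — and it is.

Knights: A, C, E, and F. Knaves: B and D.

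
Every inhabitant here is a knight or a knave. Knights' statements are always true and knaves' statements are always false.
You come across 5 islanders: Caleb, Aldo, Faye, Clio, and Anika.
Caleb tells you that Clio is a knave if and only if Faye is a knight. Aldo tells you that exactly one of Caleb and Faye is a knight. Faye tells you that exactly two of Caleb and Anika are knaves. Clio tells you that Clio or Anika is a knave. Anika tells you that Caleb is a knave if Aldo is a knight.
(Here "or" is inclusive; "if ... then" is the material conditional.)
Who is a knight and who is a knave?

Caleb is a knight, Aldo is a knight, Faye is a knave, Clio is a knight, and Anika is a knave.

Caleb is a knight, and the claim "Clio is a knave if and only if Faye is a knight" is indeed True.
Aldo is a knight, and the claim "exactly one of Caleb and Faye is a knight" is indeed True.
As a knave, Faye's statement "exactly two of Caleb and Anika are knaves" should be False; it is.
Clio is a knight, so "Clio or Anika is a knave" must be True — and it is.
As a knave, Anika's statement "Caleb is a knave if Aldo is a knight" should be False; it is.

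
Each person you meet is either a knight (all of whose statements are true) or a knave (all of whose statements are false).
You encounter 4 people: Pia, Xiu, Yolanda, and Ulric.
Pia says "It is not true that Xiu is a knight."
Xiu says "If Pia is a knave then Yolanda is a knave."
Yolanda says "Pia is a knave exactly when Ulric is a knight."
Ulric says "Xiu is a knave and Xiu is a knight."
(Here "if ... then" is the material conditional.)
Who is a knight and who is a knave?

Knights: Xiu. Knaves: Pia, Yolanda, and Ulric.

Pia is a knave; "it is not true that Xiu is a knight" is False, as required.
Xiu (knight): "if Pia is a knave then Yolanda is a knave" — true. ✓
As a knave, Yolanda's statement "Pia is a knave exactly when Ulric is a knight" should be False; it is.
Ulric is a knave, and the claim "Xiu is a knave and Xiu is a knight" is indeed False.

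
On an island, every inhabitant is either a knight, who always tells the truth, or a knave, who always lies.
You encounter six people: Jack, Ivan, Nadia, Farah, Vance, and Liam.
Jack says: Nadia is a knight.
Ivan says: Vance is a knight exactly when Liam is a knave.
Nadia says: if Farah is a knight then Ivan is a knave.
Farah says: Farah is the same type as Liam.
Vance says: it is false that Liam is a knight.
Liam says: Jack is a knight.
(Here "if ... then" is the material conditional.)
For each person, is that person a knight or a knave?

Jack is a knight, Ivan is a knight, Nadia is a knight, Farah is a knave, Vance is a knave, and Liam is a knight.

Jack is a knight; "Nadia is a knight" is True, as required.
Ivan is a knight, so "Vance is a knight exactly when Liam is a knave" must be True — and it is.
Since Nadia is a knight, "if Farah is a knight then Ivan is a knave" needs to be True, which holds.
Farah is a knave, and the claim "Farah is the same type as Liam" is indeed false.
Vance (knave): "it is false that Liam is a knight" — false. ✓
Liam is a knight, so "Jack is a knight" must be True — and it is.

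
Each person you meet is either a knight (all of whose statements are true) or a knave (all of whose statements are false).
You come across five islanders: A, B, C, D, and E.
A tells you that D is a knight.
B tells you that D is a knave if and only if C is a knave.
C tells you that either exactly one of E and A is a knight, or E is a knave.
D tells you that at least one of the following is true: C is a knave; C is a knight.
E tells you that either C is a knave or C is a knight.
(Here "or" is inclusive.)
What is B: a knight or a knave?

B is a knave.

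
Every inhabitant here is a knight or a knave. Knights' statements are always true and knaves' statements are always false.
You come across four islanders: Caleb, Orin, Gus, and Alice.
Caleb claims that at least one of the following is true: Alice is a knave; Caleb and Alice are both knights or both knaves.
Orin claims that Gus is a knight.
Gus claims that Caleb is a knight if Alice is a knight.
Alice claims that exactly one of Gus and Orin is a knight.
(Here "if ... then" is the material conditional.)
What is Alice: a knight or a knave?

Consistent assignments: {Caleb=knight, Orin=knight, Gus=knight, Alice=knave}
In every consistent assignment, Alice is a knave.

Alice is a knave.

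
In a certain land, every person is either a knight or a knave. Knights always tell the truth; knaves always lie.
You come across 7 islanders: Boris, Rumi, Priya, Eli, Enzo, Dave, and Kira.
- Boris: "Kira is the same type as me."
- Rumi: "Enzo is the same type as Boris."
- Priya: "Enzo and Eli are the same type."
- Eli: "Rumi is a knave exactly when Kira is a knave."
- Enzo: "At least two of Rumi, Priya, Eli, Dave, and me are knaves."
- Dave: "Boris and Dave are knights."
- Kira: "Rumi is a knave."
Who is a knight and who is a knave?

Since Boris is a knave, "Kira is the same type as me" needs to be False, which holds.
Rumi (knave): "Enzo is the same type as Boris" — False. ✓
Priya is a knave, so "Enzo and Eli are the same type" must be False — and it is.
As a knave, Eli's statement "Rumi is a knave exactly when Kira is a knave" should be False; it is.
As a knight, Enzo's statement "at least two of Rumi, Priya, Eli, Dave, and me are knaves" should be True; it is.
As a knave, Dave's statement "Boris and Dave are knights" should be False; it is.
Kira is a knight, and the claim "Rumi is a knave" is indeed True.

Knights: Enzo and Kira. Knaves: Boris, Rumi, Priya, Eli, and Dave.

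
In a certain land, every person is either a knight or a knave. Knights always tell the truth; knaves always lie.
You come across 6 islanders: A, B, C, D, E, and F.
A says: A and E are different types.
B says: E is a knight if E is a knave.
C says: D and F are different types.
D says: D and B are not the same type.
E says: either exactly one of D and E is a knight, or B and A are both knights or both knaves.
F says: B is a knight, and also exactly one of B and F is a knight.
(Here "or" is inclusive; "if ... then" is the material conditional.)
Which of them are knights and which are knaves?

A is a knight, B is a knave, C is a knave, D is a knave, E is a knave, and F is a knave.

A is a knight, and the claim "A and E are different types" is indeed True.
B is a knave, and the claim "E is a knight if E is a knave" is indeed false.
C is a knave, so "D and F are different types" must be false — and it is.
Since D is a knave, "D and B are not the same type" needs to be false, which holds.
Since E is a knave, "either exactly one of D and E is a knight, or B and A are both knights or both knaves" needs to be false, which holds.
As a knave, F's statement "B is a knight, and also exactly one of B and F is a knight" should be false; it is.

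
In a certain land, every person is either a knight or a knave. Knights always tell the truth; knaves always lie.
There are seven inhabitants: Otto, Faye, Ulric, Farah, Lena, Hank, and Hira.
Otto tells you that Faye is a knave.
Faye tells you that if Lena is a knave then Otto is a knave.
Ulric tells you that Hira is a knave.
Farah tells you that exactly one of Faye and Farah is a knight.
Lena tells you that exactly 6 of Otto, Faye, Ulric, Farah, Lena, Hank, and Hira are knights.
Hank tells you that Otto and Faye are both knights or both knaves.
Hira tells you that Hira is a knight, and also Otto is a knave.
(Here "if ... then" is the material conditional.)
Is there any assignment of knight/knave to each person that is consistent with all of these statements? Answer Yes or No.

One consistent assignment: Otto=knight, Faye=knave, Ulric=knight, Farah=knight, Lena=knave, Hank=knave, Hira=knave.

Yes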